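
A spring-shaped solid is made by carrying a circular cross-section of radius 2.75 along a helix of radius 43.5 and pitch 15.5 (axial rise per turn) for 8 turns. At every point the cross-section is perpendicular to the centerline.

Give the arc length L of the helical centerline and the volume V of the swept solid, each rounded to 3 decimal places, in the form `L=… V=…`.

L=2190.062 V=52032.131

2πR = 2π·43.5 = 273.318561
per-turn = √(273.318561² + 15.5²) = √(74703.0357 + 240.25) = √74943.2857 = 273.757714
L = 8 × 273.757714 = 2190.061708
V = π·2.75² × L = 23.758294 × 2190.061708 = 52032.130910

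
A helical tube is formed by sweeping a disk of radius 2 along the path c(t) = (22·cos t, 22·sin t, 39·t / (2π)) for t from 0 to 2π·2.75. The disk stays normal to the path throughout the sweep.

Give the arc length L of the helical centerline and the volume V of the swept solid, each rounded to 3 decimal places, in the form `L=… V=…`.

2πR = 2π·22 = 138.230077
per-turn = √(138.230077² + 39²) = √(19107.5541 + 1521) = √20628.5541 = 143.626439
L = 2.75 × 143.626439 = 394.972709
V = π·2² × L = 12.566371 × 394.972709 = 4963.373439

L=394.973 V=4963.373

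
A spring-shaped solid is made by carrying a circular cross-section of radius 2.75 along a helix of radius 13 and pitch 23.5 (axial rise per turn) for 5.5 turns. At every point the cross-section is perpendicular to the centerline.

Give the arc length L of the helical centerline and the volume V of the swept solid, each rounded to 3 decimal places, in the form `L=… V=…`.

L=467.471 V=11106.313

2πR = 2π·13 = 81.681409
per-turn = √(81.681409² + 23.5²) = √(6671.8526 + 552.25) = √7224.1026 = 84.994721
L = 5.5 × 84.994721 = 467.470965
V = π·2.75² × L = 23.758294 × 467.470965 = 11106.312824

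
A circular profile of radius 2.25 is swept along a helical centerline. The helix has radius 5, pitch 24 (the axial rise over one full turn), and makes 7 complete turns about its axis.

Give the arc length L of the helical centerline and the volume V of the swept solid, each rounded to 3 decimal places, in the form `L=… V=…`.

2πR = 2π·5 = 31.415927
per-turn = √(31.415927² + 24²) = √(986.9604 + 576) = √1562.9604 = 39.534294
L = 7 × 39.534294 = 276.740061
V = π·2.25² × L = 15.904313 × 276.740061 = 4401.360503

L=276.740 V=4401.361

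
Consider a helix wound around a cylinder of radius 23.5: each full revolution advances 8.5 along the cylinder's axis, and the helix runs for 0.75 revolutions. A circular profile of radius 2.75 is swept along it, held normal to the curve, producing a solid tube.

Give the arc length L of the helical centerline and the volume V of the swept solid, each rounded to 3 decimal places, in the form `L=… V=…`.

L=110.924 V=2635.377

2πR = 2π·23.5 = 147.654855
per-turn = √(147.654855² + 8.5²) = √(21801.9561 + 72.25) = √21874.2061 = 147.899311
L = 0.75 × 147.899311 = 110.924483
V = π·2.75² × L = 23.758294 × 110.924483 = 2635.376530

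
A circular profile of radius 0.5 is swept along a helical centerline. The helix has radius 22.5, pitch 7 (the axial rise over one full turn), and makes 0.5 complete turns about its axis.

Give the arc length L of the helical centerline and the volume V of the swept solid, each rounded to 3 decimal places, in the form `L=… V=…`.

2πR = 2π·22.5 = 141.371669
per-turn = √(141.371669² + 7²) = √(19985.9489 + 49) = √20034.9489 = 141.544865
L = 0.5 × 141.544865 = 70.772433
V = π·0.5² × L = 0.785398 × 70.772433 = 55.584539

L=70.772 V=55.585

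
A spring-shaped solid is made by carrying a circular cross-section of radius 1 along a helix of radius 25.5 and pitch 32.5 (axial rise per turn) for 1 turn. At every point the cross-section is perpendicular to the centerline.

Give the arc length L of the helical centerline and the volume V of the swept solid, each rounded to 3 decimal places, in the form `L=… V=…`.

L=163.484 V=513.601

2πR = 2π·25.5 = 160.221225
per-turn = √(160.221225² + 32.5²) = √(25670.8410 + 1056.25) = √26727.0910 = 163.484223
L = 1 × 163.484223 = 163.484223
V = π·1² × L = 3.141593 × 163.484223 = 513.600833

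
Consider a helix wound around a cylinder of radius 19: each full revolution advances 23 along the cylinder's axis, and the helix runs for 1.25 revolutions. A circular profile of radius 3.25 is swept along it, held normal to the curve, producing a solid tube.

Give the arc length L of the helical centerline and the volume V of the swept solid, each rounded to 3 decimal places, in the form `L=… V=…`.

2πR = 2π·19 = 119.380521
per-turn = √(119.380521² + 23²) = √(14251.7088 + 529) = √14780.7088 = 121.575938
L = 1.25 × 121.575938 = 151.969923
V = π·3.25² × L = 33.183072 × 151.969923 = 5042.828951

L=151.970 V=5042.829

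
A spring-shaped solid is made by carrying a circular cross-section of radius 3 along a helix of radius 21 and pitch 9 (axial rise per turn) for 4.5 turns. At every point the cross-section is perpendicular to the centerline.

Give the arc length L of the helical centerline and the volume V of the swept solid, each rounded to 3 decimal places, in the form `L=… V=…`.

L=595.141 V=16827.205

2πR = 2π·21 = 131.946891
per-turn = √(131.946891² + 9²) = √(17409.9822 + 81) = √17490.9822 = 132.253477
L = 4.5 × 132.253477 = 595.140646
V = π·3² × L = 28.274334 × 595.140646 = 16827.205339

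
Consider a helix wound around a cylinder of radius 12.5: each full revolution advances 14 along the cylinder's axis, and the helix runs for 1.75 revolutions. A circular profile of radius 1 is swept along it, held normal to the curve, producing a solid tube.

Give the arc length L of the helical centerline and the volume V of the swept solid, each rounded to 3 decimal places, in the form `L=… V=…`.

L=139.611 V=438.602

2πR = 2π·12.5 = 78.539816
per-turn = √(78.539816² + 14²) = √(6168.5028 + 196) = √6364.5028 = 79.777834
L = 1.75 × 79.777834 = 139.611209
V = π·1² × L = 3.141593 × 139.611209 = 438.601549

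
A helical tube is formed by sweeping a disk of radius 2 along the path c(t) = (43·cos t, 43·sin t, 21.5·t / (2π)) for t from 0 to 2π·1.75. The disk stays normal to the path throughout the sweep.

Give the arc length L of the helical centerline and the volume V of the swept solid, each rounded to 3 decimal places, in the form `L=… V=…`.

L=474.304 V=5960.285

2πR = 2π·43 = 270.176968
per-turn = √(270.176968² + 21.5²) = √(72995.5942 + 462.25) = √73457.8442 = 271.031076
L = 1.75 × 271.031076 = 474.304383
V = π·2² × L = 12.566371 × 474.304383 = 5960.284660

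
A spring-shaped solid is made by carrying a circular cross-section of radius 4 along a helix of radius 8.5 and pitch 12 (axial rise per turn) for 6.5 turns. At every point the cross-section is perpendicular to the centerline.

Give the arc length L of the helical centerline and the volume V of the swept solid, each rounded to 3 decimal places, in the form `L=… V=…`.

L=355.801 V=17884.508

2πR = 2π·8.5 = 53.407075
per-turn = √(53.407075² + 12²) = √(2852.3157 + 144) = √2996.3157 = 54.738612
L = 6.5 × 54.738612 = 355.800980
V = π·4² × L = 50.265482 × 355.800980 = 17884.507902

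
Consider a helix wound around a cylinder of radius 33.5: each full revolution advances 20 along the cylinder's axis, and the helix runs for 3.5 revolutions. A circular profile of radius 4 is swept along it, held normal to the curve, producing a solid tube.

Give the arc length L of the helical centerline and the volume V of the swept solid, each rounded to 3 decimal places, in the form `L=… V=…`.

L=740.022 V=37197.544

2πR = 2π·33.5 = 210.486708
per-turn = √(210.486708² + 20²) = √(44304.6542 + 400) = √44704.6542 = 211.434752
L = 3.5 × 211.434752 = 740.021630
V = π·4² × L = 50.265482 × 740.021630 = 37197.544280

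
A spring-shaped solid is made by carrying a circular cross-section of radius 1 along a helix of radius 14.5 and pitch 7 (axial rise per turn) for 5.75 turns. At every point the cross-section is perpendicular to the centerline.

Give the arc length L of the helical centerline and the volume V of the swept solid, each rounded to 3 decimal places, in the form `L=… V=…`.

L=525.405 V=1650.607

2πR = 2π·14.5 = 91.106187
per-turn = √(91.106187² + 7²) = √(8300.3373 + 49) = √8349.3373 = 91.374708
L = 5.75 × 91.374708 = 525.404572
V = π·1² × L = 3.141593 × 525.404572 = 1650.607144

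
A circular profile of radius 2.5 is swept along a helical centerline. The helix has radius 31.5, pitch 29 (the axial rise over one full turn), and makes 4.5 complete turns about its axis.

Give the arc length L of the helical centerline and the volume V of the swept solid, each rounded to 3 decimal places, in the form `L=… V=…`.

2πR = 2π·31.5 = 197.920337
per-turn = √(197.920337² + 29²) = √(39172.4599 + 841) = √40013.4599 = 200.033647
L = 4.5 × 200.033647 = 900.151411
V = π·2.5² × L = 19.634954 × 900.151411 = 17674.431620

L=900.151 V=17674.432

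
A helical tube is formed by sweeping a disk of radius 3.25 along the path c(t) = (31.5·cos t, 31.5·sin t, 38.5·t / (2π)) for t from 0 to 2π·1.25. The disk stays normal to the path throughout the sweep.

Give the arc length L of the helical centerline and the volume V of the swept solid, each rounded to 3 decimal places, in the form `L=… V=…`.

L=252.038 V=8363.384

2πR = 2π·31.5 = 197.920337
per-turn = √(197.920337² + 38.5²) = √(39172.4599 + 1482.25) = √40654.7099 = 201.630131
L = 1.25 × 201.630131 = 252.037664
V = π·3.25² × L = 33.183072 × 252.037664 = 8363.384059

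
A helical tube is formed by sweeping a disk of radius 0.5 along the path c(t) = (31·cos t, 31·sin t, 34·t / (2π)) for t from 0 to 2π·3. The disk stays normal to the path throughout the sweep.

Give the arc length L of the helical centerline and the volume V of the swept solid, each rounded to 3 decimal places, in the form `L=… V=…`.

2πR = 2π·31 = 194.778745
per-turn = √(194.778745² + 34²) = √(37938.7593 + 1156) = √39094.7593 = 197.723947
L = 3 × 197.723947 = 593.171842
V = π·0.5² × L = 0.785398 × 593.171842 = 465.876075

L=593.172 V=465.876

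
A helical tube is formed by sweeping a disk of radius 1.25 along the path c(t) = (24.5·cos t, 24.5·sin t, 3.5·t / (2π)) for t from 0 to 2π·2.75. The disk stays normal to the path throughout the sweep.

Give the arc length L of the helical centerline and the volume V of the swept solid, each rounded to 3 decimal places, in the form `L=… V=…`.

L=423.439 V=2078.551

2πR = 2π·24.5 = 153.938040
per-turn = √(153.938040² + 3.5²) = √(23696.9202 + 12.25) = √23709.1702 = 153.977824
L = 2.75 × 153.977824 = 423.439015
V = π·1.25² × L = 4.908739 × 423.439015 = 2078.551404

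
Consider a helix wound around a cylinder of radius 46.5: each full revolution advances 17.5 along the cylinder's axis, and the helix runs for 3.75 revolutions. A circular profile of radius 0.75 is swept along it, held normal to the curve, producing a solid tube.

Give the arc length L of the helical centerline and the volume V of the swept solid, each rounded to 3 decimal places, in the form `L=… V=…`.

2πR = 2π·46.5 = 292.168117
per-turn = √(292.168117² + 17.5²) = √(85362.2085 + 306.25) = √85668.4585 = 292.691746
L = 3.75 × 292.691746 = 1097.594049
V = π·0.75² × L = 1.767146 × 1097.594049 = 1939.608789

L=1097.594 V=1939.609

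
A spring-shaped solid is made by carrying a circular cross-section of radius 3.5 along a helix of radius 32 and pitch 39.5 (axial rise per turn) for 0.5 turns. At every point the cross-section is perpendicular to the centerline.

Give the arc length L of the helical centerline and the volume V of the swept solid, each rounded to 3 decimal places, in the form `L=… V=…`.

2πR = 2π·32 = 201.061930
per-turn = √(201.061930² + 39.5²) = √(40425.8996 + 1560.25) = √41986.1496 = 204.905221
L = 0.5 × 204.905221 = 102.452611
V = π·3.5² × L = 38.484510 × 102.452611 = 3942.838516

L=102.453 V=3942.839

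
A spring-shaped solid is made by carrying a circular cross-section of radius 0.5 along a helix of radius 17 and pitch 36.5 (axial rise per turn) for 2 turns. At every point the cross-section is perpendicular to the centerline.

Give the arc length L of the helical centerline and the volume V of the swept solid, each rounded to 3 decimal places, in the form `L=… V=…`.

2πR = 2π·17 = 106.814150
per-turn = √(106.814150² + 36.5²) = √(11409.2627 + 1332.25) = √12741.5127 = 112.878309
L = 2 × 112.878309 = 225.756618
V = π·0.5² × L = 0.785398 × 225.756618 = 177.308833

L=225.757 V=177.309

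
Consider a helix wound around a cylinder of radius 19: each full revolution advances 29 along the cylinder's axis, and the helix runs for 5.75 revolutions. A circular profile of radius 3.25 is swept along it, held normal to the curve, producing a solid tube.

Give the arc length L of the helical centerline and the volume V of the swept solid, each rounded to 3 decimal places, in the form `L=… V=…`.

L=706.401 V=23440.563

2πR = 2π·19 = 119.380521
per-turn = √(119.380521² + 29²) = √(14251.7088 + 841) = √15092.7088 = 122.852386
L = 5.75 × 122.852386 = 706.401220
V = π·3.25² × L = 33.183072 × 706.401220 = 23440.562820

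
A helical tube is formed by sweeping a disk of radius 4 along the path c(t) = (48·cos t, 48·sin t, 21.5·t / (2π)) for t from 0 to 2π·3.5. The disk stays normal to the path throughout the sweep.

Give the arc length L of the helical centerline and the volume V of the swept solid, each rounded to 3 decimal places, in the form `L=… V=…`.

2πR = 2π·48 = 301.592895
per-turn = √(301.592895² + 21.5²) = √(90958.2742 + 462.25) = √91420.5242 = 302.358271
L = 3.5 × 302.358271 = 1058.253949
V = π·4² × L = 50.265482 × 1058.253949 = 53193.645318

L=1058.254 V=53193.645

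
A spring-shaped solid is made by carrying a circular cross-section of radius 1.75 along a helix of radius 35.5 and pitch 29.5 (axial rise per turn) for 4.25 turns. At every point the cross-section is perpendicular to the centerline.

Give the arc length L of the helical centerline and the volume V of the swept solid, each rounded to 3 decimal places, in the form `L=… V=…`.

L=956.230 V=9200.015

2πR = 2π·35.5 = 223.053078
per-turn = √(223.053078² + 29.5²) = √(49752.6758 + 870.25) = √50622.9258 = 224.995391
L = 4.25 × 224.995391 = 956.230410
V = π·1.75² × L = 9.621128 × 956.230410 = 9200.014696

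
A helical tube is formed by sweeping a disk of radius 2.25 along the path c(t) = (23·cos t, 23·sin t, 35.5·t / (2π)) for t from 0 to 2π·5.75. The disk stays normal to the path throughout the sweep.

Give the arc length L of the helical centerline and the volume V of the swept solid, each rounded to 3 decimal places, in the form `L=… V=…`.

2πR = 2π·23 = 144.513262
per-turn = √(144.513262² + 35.5²) = √(20884.0829 + 1260.25) = √22144.3329 = 148.809720
L = 5.75 × 148.809720 = 855.655893
V = π·2.25² × L = 15.904313 × 855.655893 = 13608.618976

L=855.656 V=13608.619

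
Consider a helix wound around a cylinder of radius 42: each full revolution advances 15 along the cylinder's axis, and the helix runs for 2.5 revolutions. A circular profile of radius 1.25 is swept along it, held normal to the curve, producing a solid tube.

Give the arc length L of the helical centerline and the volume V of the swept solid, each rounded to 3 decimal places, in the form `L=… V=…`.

L=660.799 V=3243.691

2πR = 2π·42 = 263.893783
per-turn = √(263.893783² + 15²) = √(69639.9287 + 225) = √69864.9287 = 264.319747
L = 2.5 × 264.319747 = 660.799367
V = π·1.25² × L = 4.908739 × 660.799367 = 3243.691310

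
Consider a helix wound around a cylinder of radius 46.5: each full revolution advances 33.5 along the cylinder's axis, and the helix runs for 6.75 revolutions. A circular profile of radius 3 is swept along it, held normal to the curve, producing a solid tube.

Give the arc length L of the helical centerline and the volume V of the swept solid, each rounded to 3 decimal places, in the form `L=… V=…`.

2πR = 2π·46.5 = 292.168117
per-turn = √(292.168117² + 33.5²) = √(85362.2085 + 1122.25) = √86484.4585 = 294.082401
L = 6.75 × 294.082401 = 1985.056205
V = π·3² × L = 28.274334 × 1985.056205 = 56126.141928

L=1985.056 V=56126.142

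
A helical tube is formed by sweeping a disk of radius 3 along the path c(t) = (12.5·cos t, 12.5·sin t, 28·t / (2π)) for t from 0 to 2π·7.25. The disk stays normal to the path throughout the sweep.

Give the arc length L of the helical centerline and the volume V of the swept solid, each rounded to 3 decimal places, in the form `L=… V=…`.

2πR = 2π·12.5 = 78.539816
per-turn = √(78.539816² + 28²) = √(6168.5028 + 784) = √6952.5028 = 83.381669
L = 7.25 × 83.381669 = 604.517101
V = π·3² × L = 28.274334 × 604.517101 = 17092.318361

L=604.517 V=17092.318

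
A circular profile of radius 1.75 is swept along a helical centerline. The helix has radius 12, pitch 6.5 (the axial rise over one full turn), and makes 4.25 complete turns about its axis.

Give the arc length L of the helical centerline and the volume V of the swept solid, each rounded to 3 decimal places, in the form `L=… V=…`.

L=321.631 V=3094.453

2πR = 2π·12 = 75.398224
per-turn = √(75.398224² + 6.5²) = √(5684.8921 + 42.25) = √5727.1421 = 75.677884
L = 4.25 × 75.677884 = 321.631007
V = π·1.75² × L = 9.621128 × 321.631007 = 3094.452929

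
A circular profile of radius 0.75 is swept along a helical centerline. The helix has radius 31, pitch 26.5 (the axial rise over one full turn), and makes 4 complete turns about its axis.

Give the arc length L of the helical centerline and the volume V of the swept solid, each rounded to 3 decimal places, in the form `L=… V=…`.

L=786.293 V=1389.494

2πR = 2π·31 = 194.778745
per-turn = √(194.778745² + 26.5²) = √(37938.7593 + 702.25) = √38641.0093 = 196.573165
L = 4 × 196.573165 = 786.292661
V = π·0.75² × L = 1.767146 × 786.292661 = 1389.493827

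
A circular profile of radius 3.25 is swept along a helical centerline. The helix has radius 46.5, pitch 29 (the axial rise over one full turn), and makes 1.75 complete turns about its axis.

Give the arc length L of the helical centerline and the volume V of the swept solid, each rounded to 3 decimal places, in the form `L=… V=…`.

L=513.807 V=17049.685

2πR = 2π·46.5 = 292.168117
per-turn = √(292.168117² + 29²) = √(85362.2085 + 841) = √86203.2085 = 293.603829
L = 1.75 × 293.603829 = 513.806701
V = π·3.25² × L = 33.183072 × 513.806701 = 17049.684959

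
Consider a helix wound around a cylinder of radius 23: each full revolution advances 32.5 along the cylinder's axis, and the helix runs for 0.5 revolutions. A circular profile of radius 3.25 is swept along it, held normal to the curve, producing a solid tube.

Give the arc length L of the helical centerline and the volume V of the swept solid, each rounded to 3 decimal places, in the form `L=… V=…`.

L=74.061 V=2457.583

2πR = 2π·23 = 144.513262
per-turn = √(144.513262² + 32.5²) = √(20884.0829 + 1056.25) = √21940.3329 = 148.122695
L = 0.5 × 148.122695 = 74.061348
V = π·3.25² × L = 33.183072 × 74.061348 = 2457.583064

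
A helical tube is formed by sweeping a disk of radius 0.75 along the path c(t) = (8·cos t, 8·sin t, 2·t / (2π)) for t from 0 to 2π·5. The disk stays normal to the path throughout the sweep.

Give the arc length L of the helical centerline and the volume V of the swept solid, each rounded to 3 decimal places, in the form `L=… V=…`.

L=251.526 V=444.484

2πR = 2π·8 = 50.265482
per-turn = √(50.265482² + 2²) = √(2526.6187 + 4) = √2530.6187 = 50.305255
L = 5 × 50.305255 = 251.526277
V = π·0.75² × L = 1.767146 × 251.526277 = 444.483622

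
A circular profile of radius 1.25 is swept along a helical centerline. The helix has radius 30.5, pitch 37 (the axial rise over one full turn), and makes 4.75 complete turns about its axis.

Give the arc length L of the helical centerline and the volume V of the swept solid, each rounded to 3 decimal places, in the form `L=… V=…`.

2πR = 2π·30.5 = 191.637152
per-turn = √(191.637152² + 37²) = √(36724.7980 + 1369) = √38093.7980 = 195.176325
L = 4.75 × 195.176325 = 927.087545
V = π·1.25² × L = 4.908739 × 927.087545 = 4550.830347

L=927.088 V=4550.830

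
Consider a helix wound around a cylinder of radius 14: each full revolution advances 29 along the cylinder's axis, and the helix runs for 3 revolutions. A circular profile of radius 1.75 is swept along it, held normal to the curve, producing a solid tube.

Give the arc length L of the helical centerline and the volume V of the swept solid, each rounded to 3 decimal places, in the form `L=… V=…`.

L=277.865 V=2673.374

2πR = 2π·14 = 87.964594
per-turn = √(87.964594² + 29²) = √(7737.7699 + 841) = √8578.7699 = 92.621649
L = 3 × 92.621649 = 277.864947
V = π·1.75² × L = 9.621128 × 277.864947 = 2673.374081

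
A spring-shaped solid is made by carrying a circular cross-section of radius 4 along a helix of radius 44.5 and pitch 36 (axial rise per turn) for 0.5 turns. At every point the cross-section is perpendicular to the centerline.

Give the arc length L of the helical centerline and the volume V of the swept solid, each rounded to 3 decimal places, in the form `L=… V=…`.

2πR = 2π·44.5 = 279.601746
per-turn = √(279.601746² + 36²) = √(78177.1365 + 1296) = √79473.1365 = 281.909802
L = 0.5 × 281.909802 = 140.954901
V = π·4² × L = 50.265482 × 140.954901 = 7085.166103

L=140.955 V=7085.166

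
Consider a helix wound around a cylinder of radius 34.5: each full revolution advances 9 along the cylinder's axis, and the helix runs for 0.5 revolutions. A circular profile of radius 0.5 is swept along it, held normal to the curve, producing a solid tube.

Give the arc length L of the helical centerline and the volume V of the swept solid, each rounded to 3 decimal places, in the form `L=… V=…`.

L=108.478 V=85.199

2πR = 2π·34.5 = 216.769893
per-turn = √(216.769893² + 9²) = √(46989.1866 + 81) = √47070.1866 = 216.956647
L = 0.5 × 216.956647 = 108.478323
V = π·0.5² × L = 0.785398 × 108.478323 = 85.198676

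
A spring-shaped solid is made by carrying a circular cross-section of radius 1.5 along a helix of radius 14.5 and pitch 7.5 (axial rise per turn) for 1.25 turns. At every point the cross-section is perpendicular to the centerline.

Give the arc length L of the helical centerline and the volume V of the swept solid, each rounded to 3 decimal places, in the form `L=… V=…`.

2πR = 2π·14.5 = 91.106187
per-turn = √(91.106187² + 7.5²) = √(8300.3373 + 56.25) = √8356.5873 = 91.414371
L = 1.25 × 91.414371 = 114.267964
V = π·1.5² × L = 7.068583 × 114.267964 = 807.712643

L=114.268 V=807.713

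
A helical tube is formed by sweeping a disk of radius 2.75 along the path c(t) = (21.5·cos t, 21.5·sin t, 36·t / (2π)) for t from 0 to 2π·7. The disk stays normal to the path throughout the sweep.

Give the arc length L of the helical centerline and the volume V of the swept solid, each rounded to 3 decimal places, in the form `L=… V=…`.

2πR = 2π·21.5 = 135.088484
per-turn = √(135.088484² + 36²) = √(18248.8985 + 1296) = √19544.8985 = 139.803071
L = 7 × 139.803071 = 978.621494
V = π·2.75² × L = 23.758294 × 978.621494 = 23250.377600

L=978.621 V=23250.378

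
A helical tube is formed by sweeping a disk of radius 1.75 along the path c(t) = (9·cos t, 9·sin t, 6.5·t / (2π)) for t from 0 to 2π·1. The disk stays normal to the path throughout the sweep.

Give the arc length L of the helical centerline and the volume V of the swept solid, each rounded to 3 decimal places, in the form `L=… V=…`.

2πR = 2π·9 = 56.548668
per-turn = √(56.548668² + 6.5²) = √(3197.7518 + 42.25) = √3240.0018 = 56.921014
L = 1 × 56.921014 = 56.921014
V = π·1.75² × L = 9.621128 × 56.921014 = 547.644332

L=56.921 V=547.644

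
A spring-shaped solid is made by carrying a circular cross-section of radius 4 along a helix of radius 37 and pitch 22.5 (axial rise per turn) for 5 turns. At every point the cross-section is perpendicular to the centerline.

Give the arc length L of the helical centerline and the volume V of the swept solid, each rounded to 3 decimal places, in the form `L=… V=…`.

L=1167.821 V=58701.069

2πR = 2π·37 = 232.477856
per-turn = √(232.477856² + 22.5²) = √(54045.9537 + 506.25) = √54552.2037 = 233.564132
L = 5 × 233.564132 = 1167.820659
V = π·4² × L = 50.265482 × 1167.820659 = 58701.068868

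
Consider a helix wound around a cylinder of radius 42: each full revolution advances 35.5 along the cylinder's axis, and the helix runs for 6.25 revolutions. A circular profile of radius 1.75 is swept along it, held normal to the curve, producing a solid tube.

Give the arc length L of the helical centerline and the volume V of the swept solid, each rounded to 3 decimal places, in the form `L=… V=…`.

L=1664.193 V=16011.413

2πR = 2π·42 = 263.893783
per-turn = √(263.893783² + 35.5²) = √(69639.9287 + 1260.25) = √70900.1787 = 266.270875
L = 6.25 × 266.270875 = 1664.192966
V = π·1.75² × L = 9.621128 × 1664.192966 = 16011.412715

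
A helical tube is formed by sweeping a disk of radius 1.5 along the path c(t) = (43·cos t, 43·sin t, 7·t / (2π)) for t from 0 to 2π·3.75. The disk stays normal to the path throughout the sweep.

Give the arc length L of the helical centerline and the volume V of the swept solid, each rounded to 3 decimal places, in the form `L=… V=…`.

2πR = 2π·43 = 270.176968
per-turn = √(270.176968² + 7²) = √(72995.5942 + 49) = √73044.5942 = 270.267634
L = 3.75 × 270.267634 = 1013.503629
V = π·1.5² × L = 7.068583 × 1013.503629 = 7164.034997

L=1013.504 V=7164.035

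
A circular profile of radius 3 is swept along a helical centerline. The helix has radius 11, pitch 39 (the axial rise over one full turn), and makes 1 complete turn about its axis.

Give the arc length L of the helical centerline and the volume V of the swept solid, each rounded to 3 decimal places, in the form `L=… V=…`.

2πR = 2π·11 = 69.115038
per-turn = √(69.115038² + 39²) = √(4776.8885 + 1521) = √6297.8885 = 79.359237
L = 1 × 79.359237 = 79.359237
V = π·3² × L = 28.274334 × 79.359237 = 2243.829569

L=79.359 V=2243.830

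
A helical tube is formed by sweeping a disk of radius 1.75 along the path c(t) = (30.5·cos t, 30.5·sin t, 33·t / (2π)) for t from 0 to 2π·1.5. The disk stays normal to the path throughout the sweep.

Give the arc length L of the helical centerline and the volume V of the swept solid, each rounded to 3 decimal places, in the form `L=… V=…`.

L=291.687 V=2806.354

2πR = 2π·30.5 = 191.637152
per-turn = √(191.637152² + 33²) = √(36724.7980 + 1089) = √37813.7980 = 194.457702
L = 1.5 × 194.457702 = 291.686553
V = π·1.75² × L = 9.621128 × 291.686553 = 2806.353521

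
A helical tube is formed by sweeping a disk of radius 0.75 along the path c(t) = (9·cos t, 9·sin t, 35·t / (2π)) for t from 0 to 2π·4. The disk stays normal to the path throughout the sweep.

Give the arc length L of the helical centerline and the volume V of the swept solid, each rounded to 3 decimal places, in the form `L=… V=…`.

L=266.015 V=470.087

2πR = 2π·9 = 56.548668
per-turn = √(56.548668² + 35²) = √(3197.7518 + 1225) = √4422.7518 = 66.503773
L = 4 × 66.503773 = 266.015092
V = π·0.75² × L = 1.767146 × 266.015092 = 470.087471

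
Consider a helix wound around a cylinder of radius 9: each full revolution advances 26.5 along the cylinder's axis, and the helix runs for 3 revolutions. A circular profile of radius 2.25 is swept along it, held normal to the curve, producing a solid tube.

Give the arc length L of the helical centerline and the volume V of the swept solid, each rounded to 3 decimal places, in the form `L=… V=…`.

2πR = 2π·9 = 56.548668
per-turn = √(56.548668² + 26.5²) = √(3197.7518 + 702.25) = √3900.0018 = 62.449995
L = 3 × 62.449995 = 187.349984
V = π·2.25² × L = 15.904313 × 187.349984 = 2979.672747

L=187.350 V=2979.673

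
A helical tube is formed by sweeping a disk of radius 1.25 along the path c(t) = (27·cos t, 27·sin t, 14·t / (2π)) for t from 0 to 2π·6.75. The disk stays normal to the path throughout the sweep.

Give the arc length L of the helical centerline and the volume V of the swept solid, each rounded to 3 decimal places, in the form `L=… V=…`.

2πR = 2π·27 = 169.646003
per-turn = √(169.646003² + 14²) = √(28779.7664 + 196) = √28975.7664 = 170.222697
L = 6.75 × 170.222697 = 1149.003202
V = π·1.25² × L = 4.908739 × 1149.003202 = 5640.156279

L=1149.003 V=5640.156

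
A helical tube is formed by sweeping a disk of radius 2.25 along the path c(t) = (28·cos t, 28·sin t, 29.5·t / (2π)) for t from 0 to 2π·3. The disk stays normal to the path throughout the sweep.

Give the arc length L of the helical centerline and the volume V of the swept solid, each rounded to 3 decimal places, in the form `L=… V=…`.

L=535.156 V=8511.289

2πR = 2π·28 = 175.929189
per-turn = √(175.929189² + 29.5²) = √(30951.0794 + 870.25) = √31821.3294 = 178.385340
L = 3 × 178.385340 = 535.156019
V = π·2.25² × L = 15.904313 × 535.156019 = 8511.288727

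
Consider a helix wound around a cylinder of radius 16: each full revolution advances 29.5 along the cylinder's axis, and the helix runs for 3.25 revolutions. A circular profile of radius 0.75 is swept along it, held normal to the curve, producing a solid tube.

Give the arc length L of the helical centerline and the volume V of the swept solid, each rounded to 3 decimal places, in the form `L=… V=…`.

L=340.502 V=601.717

2πR = 2π·16 = 100.530965
per-turn = √(100.530965² + 29.5²) = √(10106.4749 + 870.25) = √10976.7249 = 104.769866
L = 3.25 × 104.769866 = 340.502066
V = π·0.75² × L = 1.767146 × 340.502066 = 601.716819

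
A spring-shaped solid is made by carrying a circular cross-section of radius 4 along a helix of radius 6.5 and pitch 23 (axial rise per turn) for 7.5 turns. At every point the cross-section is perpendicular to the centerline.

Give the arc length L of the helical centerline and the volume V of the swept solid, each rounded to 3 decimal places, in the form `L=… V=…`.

L=351.538 V=17670.242

2πR = 2π·6.5 = 40.840704
per-turn = √(40.840704² + 23²) = √(1667.9631 + 529) = √2196.9631 = 46.871773
L = 7.5 × 46.871773 = 351.538301
V = π·4² × L = 50.265482 × 351.538301 = 17670.242285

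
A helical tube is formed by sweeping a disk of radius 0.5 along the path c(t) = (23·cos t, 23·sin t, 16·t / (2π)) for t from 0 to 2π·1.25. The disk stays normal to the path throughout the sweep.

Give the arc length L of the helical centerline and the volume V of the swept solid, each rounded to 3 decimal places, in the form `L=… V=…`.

2πR = 2π·23 = 144.513262
per-turn = √(144.513262² + 16²) = √(20884.0829 + 256) = √21140.0829 = 145.396296
L = 1.25 × 145.396296 = 181.745370
V = π·0.5² × L = 0.785398 × 181.745370 = 142.742480

L=181.745 V=142.742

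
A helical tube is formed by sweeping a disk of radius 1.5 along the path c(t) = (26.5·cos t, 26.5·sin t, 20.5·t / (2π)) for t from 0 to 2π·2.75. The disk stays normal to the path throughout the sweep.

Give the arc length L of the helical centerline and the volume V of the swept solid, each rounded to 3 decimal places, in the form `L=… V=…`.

L=461.345 V=3261.052

2πR = 2π·26.5 = 166.504411
per-turn = √(166.504411² + 20.5²) = √(27723.7188 + 420.25) = √28143.9688 = 167.761643
L = 2.75 × 167.761643 = 461.344517
V = π·1.5² × L = 7.068583 × 461.344517 = 3261.052230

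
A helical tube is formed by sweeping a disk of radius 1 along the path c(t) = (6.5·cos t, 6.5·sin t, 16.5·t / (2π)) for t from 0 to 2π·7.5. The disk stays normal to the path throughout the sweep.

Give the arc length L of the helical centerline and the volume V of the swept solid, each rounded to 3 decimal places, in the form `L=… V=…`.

L=330.359 V=1037.853

2πR = 2π·6.5 = 40.840704
per-turn = √(40.840704² + 16.5²) = √(1667.9631 + 272.25) = √1940.2131 = 44.047851
L = 7.5 × 44.047851 = 330.358880
V = π·1² × L = 3.141593 × 330.358880 = 1037.853029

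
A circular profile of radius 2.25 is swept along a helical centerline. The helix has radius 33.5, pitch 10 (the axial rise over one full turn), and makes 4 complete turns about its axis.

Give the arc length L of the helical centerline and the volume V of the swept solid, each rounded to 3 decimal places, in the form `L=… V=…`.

L=842.896 V=13405.689

2πR = 2π·33.5 = 210.486708
per-turn = √(210.486708² + 10²) = √(44304.6542 + 100) = √44404.6542 = 210.724119
L = 4 × 210.724119 = 842.896474
V = π·2.25² × L = 15.904313 × 842.896474 = 13405.689194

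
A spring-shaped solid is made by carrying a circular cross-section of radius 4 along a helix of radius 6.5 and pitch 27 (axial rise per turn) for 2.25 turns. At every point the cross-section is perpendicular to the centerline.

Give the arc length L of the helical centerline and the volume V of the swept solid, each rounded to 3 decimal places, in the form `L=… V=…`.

L=110.157 V=5537.109

2πR = 2π·6.5 = 40.840704
per-turn = √(40.840704² + 27²) = √(1667.9631 + 729) = √2396.9631 = 48.958790
L = 2.25 × 48.958790 = 110.157278
V = π·4² × L = 50.265482 × 110.157278 = 5537.108729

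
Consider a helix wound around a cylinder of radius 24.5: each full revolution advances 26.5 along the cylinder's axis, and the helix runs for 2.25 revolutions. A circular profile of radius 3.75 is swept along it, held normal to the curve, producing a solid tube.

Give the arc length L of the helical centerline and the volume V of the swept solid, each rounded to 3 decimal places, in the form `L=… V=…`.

2πR = 2π·24.5 = 153.938040
per-turn = √(153.938040² + 26.5²) = √(23696.9202 + 702.25) = √24399.1702 = 156.202337
L = 2.25 × 156.202337 = 351.455259
V = π·3.75² × L = 44.178647 × 351.455259 = 15526.817708

L=351.455 V=15526.818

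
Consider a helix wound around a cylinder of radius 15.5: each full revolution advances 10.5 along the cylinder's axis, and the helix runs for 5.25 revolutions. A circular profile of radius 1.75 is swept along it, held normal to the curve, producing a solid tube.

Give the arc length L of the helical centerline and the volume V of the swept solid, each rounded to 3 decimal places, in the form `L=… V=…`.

L=514.257 V=4947.735

2πR = 2π·15.5 = 97.389372
per-turn = √(97.389372² + 10.5²) = √(9484.6898 + 110.25) = √9594.9398 = 97.953764
L = 5.25 × 97.953764 = 514.257260
V = π·1.75² × L = 9.621128 × 514.257260 = 4947.734663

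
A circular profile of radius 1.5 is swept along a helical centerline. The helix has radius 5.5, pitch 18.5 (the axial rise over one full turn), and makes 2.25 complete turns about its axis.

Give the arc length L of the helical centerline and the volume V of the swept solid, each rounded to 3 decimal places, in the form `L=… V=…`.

L=88.195 V=623.415

2πR = 2π·5.5 = 34.557519
per-turn = √(34.557519² + 18.5²) = √(1194.2221 + 342.25) = √1536.4721 = 39.197859
L = 2.25 × 39.197859 = 88.195182
V = π·1.5² × L = 7.068583 × 88.195182 = 623.415007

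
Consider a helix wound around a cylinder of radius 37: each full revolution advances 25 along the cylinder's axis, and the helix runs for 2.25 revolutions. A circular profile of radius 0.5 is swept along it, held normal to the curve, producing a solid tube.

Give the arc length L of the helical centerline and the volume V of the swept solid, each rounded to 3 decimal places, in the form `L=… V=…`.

2πR = 2π·37 = 232.477856
per-turn = √(232.477856² + 25²) = √(54045.9537 + 625) = √54670.9537 = 233.818207
L = 2.25 × 233.818207 = 526.090965
V = π·0.5² × L = 0.785398 × 526.090965 = 413.190877

L=526.091 V=413.191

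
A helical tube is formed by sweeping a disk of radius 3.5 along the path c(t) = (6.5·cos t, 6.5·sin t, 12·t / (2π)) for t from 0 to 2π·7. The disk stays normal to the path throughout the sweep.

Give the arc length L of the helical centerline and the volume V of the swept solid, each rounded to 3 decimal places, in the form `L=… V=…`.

2πR = 2π·6.5 = 40.840704
per-turn = √(40.840704² + 12²) = √(1667.9631 + 144) = √1811.9631 = 42.567160
L = 7 × 42.567160 = 297.970123
V = π·3.5² × L = 38.484510 × 297.970123 = 11467.234170

L=297.970 V=11467.234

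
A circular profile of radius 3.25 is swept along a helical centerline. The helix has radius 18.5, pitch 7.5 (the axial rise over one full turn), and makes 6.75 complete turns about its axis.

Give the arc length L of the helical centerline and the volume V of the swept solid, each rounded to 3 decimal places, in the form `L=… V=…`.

L=786.244 V=26090.001

2πR = 2π·18.5 = 116.238928
per-turn = √(116.238928² + 7.5²) = √(13511.4884 + 56.25) = √13567.7384 = 116.480635
L = 6.75 × 116.480635 = 786.244289
V = π·3.25² × L = 33.183072 × 786.244289 = 26090.001169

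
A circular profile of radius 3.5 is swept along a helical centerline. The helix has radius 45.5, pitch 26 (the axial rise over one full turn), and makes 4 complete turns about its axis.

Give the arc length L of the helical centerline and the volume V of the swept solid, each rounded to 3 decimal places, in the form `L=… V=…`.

L=1148.259 V=44190.191

2πR = 2π·45.5 = 285.884931
per-turn = √(285.884931² + 26²) = √(81730.1940 + 676) = √82406.1940 = 287.064791
L = 4 × 287.064791 = 1148.259163
V = π·3.5² × L = 38.484510 × 1148.259163 = 44190.191237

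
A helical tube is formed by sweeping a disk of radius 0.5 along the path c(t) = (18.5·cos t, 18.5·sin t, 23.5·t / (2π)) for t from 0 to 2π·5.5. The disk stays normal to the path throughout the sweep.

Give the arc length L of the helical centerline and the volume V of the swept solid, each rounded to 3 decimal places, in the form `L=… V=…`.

L=652.248 V=512.275

2πR = 2π·18.5 = 116.238928
per-turn = √(116.238928² + 23.5²) = √(13511.4884 + 552.25) = √14063.7384 = 118.590634
L = 5.5 × 118.590634 = 652.248486
V = π·0.5² × L = 0.785398 × 652.248486 = 512.274763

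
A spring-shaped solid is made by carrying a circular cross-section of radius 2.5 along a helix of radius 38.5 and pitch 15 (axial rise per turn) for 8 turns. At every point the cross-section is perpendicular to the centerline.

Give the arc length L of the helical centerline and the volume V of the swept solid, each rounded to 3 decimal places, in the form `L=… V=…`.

2πR = 2π·38.5 = 241.902634
per-turn = √(241.902634² + 15²) = √(58516.8845 + 225) = √58741.8845 = 242.367251
L = 8 × 242.367251 = 1938.938010
V = π·2.5² × L = 19.634954 × 1938.938010 = 38070.958805

L=1938.938 V=38070.959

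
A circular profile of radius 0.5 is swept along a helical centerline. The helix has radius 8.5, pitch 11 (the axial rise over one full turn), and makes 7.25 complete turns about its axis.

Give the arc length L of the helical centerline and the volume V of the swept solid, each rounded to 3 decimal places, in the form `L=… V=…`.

2πR = 2π·8.5 = 53.407075
per-turn = √(53.407075² + 11²) = √(2852.3157 + 121) = √2973.3157 = 54.528118
L = 7.25 × 54.528118 = 395.328857
V = π·0.5² × L = 0.785398 × 395.328857 = 310.490558

L=395.329 V=310.491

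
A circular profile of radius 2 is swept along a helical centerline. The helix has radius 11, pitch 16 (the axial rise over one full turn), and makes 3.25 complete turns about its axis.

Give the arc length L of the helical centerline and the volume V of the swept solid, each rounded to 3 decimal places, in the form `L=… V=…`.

2πR = 2π·11 = 69.115038
per-turn = √(69.115038² + 16²) = √(4776.8885 + 256) = √5032.8885 = 70.942854
L = 3.25 × 70.942854 = 230.564275
V = π·2² × L = 12.566371 × 230.564275 = 2897.356135

L=230.564 V=2897.356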